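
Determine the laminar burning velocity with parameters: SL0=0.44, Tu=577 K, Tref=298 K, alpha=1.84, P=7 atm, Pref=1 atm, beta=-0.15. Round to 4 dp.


SL = SL0 * (Tu/Tref)^alpha * (P/Pref)^beta
T ratio = 577/298 = 1.93624161
(T ratio)^alpha = 1.93624161^1.84 = 3.372916
(P/Pref)^beta = 7^(-0.15) = 0.746853
SL = 0.44 * 3.372916 * 0.746853 = 1.1084 m/s


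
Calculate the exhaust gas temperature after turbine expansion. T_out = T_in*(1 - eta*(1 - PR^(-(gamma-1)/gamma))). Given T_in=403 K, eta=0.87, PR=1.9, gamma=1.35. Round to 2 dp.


T_out = T_in * (1 - eta * (1 - PR^(-(gamma-1)/gamma)))
Exponent = -(1.35-1)/1.35 = -0.25925926
PR^exp = 1.9^(-0.25925926) = 0.84670193
Factor = 1 - 0.87*(1 - 0.84670193) = 0.86663068
T_out = 403 * 0.86663068 = 349.25 K


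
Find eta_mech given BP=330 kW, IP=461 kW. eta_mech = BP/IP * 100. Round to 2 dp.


eta_mech = (BP / IP) * 100
Ratio = 330 / 461 = 0.7158
eta_mech = 0.7158 * 100 = 71.58%


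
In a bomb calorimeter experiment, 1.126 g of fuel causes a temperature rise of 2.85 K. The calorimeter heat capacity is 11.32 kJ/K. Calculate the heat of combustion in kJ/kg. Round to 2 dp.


Hc = C_cal * delta_T / m_fuel
Q_released = 11.32 * 2.85 = 32.2620 kJ
m_fuel = 1.126 g = 1.126/1000 kg = 0.001126 kg
Hc = 32.2620 / 0.001126 = 28651.87 kJ/kg


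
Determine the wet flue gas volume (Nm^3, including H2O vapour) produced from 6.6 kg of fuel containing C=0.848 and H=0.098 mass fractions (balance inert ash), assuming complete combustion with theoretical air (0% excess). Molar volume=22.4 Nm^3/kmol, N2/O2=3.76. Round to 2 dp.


Per kg fuel: CO2 = (C/12 kmol)*22.4 = (0.848/12)*22.4 = 1.58293 Nm^3
Per kg fuel: H2O = (H/2 kmol)*22.4 = (0.098/2)*22.4 = 1.09760 Nm^3
O2 needed per kg fuel = C/12 + H/4 = 0.848/12 + 0.098/4 = 0.09516667 kmol
Per kg fuel: N2 = O2*3.76*22.4 = 0.09516667*3.76*22.4 = 8.01532 Nm^3
Total per kg = 1.58293 + 1.09760 + 8.01532 = 10.69585 Nm^3
Total = 10.69585 * 6.6 = 70.59 Nm^3


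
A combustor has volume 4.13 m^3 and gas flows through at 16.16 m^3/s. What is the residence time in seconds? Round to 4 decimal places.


tau = V / Q_flow
tau = 4.13 / 16.16 = 0.2556 s


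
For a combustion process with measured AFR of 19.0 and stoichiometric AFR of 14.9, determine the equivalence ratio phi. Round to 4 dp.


phi = AFR_stoich / AFR_actual
phi = 14.9 / 19.0 = 0.7842


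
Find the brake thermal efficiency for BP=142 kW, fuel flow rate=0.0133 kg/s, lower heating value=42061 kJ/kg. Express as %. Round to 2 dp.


eta_BTE = (BP / (mf * LHV)) * 100
Denominator = 0.0133 * 42061 = 559.4113 kW
eta_BTE = (142 / 559.4113) * 100 = 25.38%


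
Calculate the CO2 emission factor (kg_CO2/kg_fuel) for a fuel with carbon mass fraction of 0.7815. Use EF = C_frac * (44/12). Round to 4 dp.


EF = C_frac * (M_CO2 / M_C)
EF = 0.7815 * (44/12)
EF = 0.7815 * 3.666667 = 2.8655 kg_CO2/kg_fuel


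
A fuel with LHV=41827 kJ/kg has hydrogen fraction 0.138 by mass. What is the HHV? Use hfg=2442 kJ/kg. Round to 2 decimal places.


HHV = LHV + hfg * 9 * H
Water addition = 2442 * 9 * 0.138 = 3032.964 kJ/kg
HHV = 41827 + 3032.964 = 44859.96 kJ/kg


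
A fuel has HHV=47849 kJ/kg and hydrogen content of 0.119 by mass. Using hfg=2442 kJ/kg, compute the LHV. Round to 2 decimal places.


LHV = HHV - hfg * 9 * H
Water correction = 2442 * 9 * 0.119 = 2615.382 kJ/kg
LHV = 47849 - 2615.382 = 45233.62 kJ/kg


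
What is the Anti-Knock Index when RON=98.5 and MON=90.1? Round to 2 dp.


AKI = (RON + MON) / 2
AKI = (98.5 + 90.1) / 2
AKI = 188.6 / 2 = 94.30


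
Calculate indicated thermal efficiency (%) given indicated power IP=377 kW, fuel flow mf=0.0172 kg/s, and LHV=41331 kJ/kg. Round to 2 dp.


eta_ith = (IP / (mf * LHV)) * 100
Denominator = 0.0172 * 41331 = 710.8932 kW
eta_ith = (377 / 710.8932) * 100 = 53.03%


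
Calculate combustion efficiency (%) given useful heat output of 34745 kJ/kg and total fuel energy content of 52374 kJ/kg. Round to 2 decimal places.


Efficiency = (Q_useful / Q_fuel) * 100
Efficiency = (34745 / 52374) * 100
Efficiency = 0.6634 * 100 = 66.34%


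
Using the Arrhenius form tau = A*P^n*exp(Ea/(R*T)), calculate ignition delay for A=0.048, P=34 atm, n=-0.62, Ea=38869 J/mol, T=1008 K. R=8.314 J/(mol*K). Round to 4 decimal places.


tau = A * P^n * exp(Ea/(R*T))
P^n = 34^(-0.62) = 0.11232672
Ea/(R*T) = 38869/(8.314*1008) = 4.638022
exp(Ea/(R*T)) = 103.339751
tau = 0.048 * 0.11232672 * 103.339751 = 0.5572 ms


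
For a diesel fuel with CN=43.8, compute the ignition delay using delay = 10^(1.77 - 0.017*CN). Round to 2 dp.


delay = 10^(1.77 - 0.017*CN)
Exponent = 1.77 - 0.017*43.8 = 1.0254
delay = 10^1.0254 = 10.60 ms


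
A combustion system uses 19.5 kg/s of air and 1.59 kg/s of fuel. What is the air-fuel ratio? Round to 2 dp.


AFR = m_air / m_fuel
AFR = 19.5 / 1.59 = 12.26


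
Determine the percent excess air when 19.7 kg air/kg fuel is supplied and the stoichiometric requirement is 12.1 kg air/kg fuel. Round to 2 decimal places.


Excess air = actual - stoichiometric = 19.7 - 12.1 = 7.60 kg/kg fuel
Excess air % = (excess / stoich) * 100 = (7.60 / 12.1) * 100 = 62.81%


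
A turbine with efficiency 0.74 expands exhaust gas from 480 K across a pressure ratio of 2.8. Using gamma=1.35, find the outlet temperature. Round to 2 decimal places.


T_out = T_in * (1 - eta * (1 - PR^(-(gamma-1)/gamma)))
Exponent = -(1.35-1)/1.35 = -0.25925926
PR^exp = 2.8^(-0.25925926) = 0.76572026
Factor = 1 - 0.74*(1 - 0.76572026) = 0.82663299
T_out = 480 * 0.82663299 = 396.78 K


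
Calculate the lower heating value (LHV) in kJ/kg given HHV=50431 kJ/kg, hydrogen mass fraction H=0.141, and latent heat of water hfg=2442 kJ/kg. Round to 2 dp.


LHV = HHV - hfg * 9 * H
Water correction = 2442 * 9 * 0.141 = 3098.898 kJ/kg
LHV = 50431 - 3098.898 = 47332.10 kJ/kg


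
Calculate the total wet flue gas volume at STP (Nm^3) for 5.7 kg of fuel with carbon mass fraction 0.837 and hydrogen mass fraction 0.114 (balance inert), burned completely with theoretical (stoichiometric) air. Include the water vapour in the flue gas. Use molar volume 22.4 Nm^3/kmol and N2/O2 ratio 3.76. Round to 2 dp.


Per kg fuel: CO2 = (C/12 kmol)*22.4 = (0.837/12)*22.4 = 1.56240 Nm^3
Per kg fuel: H2O = (H/2 kmol)*22.4 = (0.114/2)*22.4 = 1.27680 Nm^3
O2 needed per kg fuel = C/12 + H/4 = 0.837/12 + 0.114/4 = 0.09825000 kmol
Per kg fuel: N2 = O2*3.76*22.4 = 0.09825000*3.76*22.4 = 8.27501 Nm^3
Total per kg = 1.56240 + 1.27680 + 8.27501 = 11.11421 Nm^3
Total = 11.11421 * 5.7 = 63.35 Nm^3


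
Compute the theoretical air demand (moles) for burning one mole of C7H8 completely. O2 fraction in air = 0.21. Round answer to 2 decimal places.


Balanced combustion: C7H8 + 9 O2 -> 7 CO2 + 4 H2O
O2 needed = C + H/4 = 7 + 8/4 = 9.00 moles
Air moles = O2 / 0.21 = 9.00 / 0.21 = 42.86 moles air


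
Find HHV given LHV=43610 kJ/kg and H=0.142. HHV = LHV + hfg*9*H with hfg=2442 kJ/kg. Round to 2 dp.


HHV = LHV + hfg * 9 * H
Water addition = 2442 * 9 * 0.142 = 3120.876 kJ/kg
HHV = 43610 + 3120.876 = 46730.88 kJ/kg


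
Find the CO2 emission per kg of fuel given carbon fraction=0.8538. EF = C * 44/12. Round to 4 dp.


EF = C_frac * (M_CO2 / M_C)
EF = 0.8538 * (44/12)
EF = 0.8538 * 3.666667 = 3.1306 kg_CO2/kg_fuel


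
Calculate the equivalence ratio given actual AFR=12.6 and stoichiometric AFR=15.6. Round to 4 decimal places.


phi = AFR_stoich / AFR_actual
phi = 15.6 / 12.6 = 1.2381


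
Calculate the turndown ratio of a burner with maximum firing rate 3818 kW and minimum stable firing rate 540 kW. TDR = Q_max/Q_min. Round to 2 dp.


TDR = Q_max / Q_min
TDR = 3818 / 540 = 7.07


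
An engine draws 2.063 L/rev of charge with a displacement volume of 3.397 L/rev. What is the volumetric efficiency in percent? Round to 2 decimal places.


eta_v = (V_actual / V_disp) * 100
Ratio = 2.063 / 3.397 = 0.6073
eta_v = 0.6073 * 100 = 60.73%


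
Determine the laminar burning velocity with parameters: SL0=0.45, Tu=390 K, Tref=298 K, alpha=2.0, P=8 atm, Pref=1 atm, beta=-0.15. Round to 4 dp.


SL = SL0 * (Tu/Tref)^alpha * (P/Pref)^beta
T ratio = 390/298 = 1.30872483
(T ratio)^alpha = 1.30872483^2.0 = 1.712761
(P/Pref)^beta = 8^(-0.15) = 0.732043
SL = 0.45 * 1.712761 * 0.732043 = 0.5642 m/s


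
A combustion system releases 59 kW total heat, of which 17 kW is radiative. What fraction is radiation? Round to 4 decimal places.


f_rad = Q_rad / Q_total
f_rad = 17 / 59 = 0.2881


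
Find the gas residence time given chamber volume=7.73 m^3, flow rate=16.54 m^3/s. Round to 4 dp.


tau = V / Q_flow
tau = 7.73 / 16.54 = 0.4674 s


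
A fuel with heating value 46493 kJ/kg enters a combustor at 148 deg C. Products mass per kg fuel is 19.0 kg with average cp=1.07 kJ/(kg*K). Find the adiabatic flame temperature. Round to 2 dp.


T_ad = T_in + Hc / (m_p * cp)
Denominator = 19.0 * 1.07 = 20.3300
Temperature rise = 46493 / 20.3300 = 2286.92 K
T_ad = 148 + 2286.92 = 2434.92 deg C


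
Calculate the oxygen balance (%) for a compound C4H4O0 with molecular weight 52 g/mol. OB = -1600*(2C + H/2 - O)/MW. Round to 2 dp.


OB = -1600 * (2C + H/2 - O) / MW
Inner = 2*4 + 4/2 - 0 = 10.00
OB = -1600 * 10.00 / 52 = -307.69%


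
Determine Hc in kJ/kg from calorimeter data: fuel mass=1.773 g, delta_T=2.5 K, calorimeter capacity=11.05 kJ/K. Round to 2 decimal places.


Hc = C_cal * delta_T / m_fuel
Q_released = 11.05 * 2.5 = 27.6250 kJ
m_fuel = 1.773 g = 1.773/1000 kg = 0.001773 kg
Hc = 27.6250 / 0.001773 = 15580.94 kJ/kg


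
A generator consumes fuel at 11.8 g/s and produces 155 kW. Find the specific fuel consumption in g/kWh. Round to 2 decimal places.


SFC = (mf / BP) * 3600
Rate = 11.8 / 155 = 0.076129 g/(s*kW)
SFC = 0.076129 * 3600 = 274.06 g/kWh


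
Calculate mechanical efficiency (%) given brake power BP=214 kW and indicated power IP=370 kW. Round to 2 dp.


eta_mech = (BP / IP) * 100
Ratio = 214 / 370 = 0.5784
eta_mech = 0.5784 * 100 = 57.84%


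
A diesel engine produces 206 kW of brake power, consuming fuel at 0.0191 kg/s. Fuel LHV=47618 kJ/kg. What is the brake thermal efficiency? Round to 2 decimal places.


eta_BTE = (BP / (mf * LHV)) * 100
Denominator = 0.0191 * 47618 = 909.5038 kW
eta_BTE = (206 / 909.5038) * 100 = 22.65%


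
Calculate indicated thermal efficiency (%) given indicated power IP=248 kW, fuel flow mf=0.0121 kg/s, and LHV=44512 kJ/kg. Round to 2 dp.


eta_ith = (IP / (mf * LHV)) * 100
Denominator = 0.0121 * 44512 = 538.5952 kW
eta_ith = (248 / 538.5952) * 100 = 46.05%


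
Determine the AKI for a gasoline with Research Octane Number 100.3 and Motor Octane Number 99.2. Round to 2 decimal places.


AKI = (RON + MON) / 2
AKI = (100.3 + 99.2) / 2
AKI = 199.5 / 2 = 99.75


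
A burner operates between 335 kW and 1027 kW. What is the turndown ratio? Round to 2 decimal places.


TDR = Q_max / Q_min
TDR = 1027 / 335 = 3.07


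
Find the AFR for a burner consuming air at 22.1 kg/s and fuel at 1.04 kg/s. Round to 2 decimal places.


AFR = m_air / m_fuel
AFR = 22.1 / 1.04 = 21.25


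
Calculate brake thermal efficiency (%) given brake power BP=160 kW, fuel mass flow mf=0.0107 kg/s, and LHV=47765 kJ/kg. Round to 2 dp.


eta_BTE = (BP / (mf * LHV)) * 100
Denominator = 0.0107 * 47765 = 511.0855 kW
eta_BTE = (160 / 511.0855) * 100 = 31.31%


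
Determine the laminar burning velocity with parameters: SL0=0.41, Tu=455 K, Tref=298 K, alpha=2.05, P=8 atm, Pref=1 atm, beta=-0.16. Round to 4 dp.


SL = SL0 * (Tu/Tref)^alpha * (P/Pref)^beta
T ratio = 455/298 = 1.52684564
(T ratio)^alpha = 1.52684564^2.05 = 2.381113
(P/Pref)^beta = 8^(-0.16) = 0.716978
SL = 0.41 * 2.381113 * 0.716978 = 0.7000 m/s


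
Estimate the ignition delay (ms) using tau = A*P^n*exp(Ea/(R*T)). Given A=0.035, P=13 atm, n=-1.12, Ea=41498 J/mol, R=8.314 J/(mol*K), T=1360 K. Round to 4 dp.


tau = A * P^n * exp(Ea/(R*T))
P^n = 13^(-1.12) = 0.05654360
Ea/(R*T) = 41498/(8.314*1360) = 3.670103
exp(Ea/(R*T)) = 39.255944
tau = 0.035 * 0.05654360 * 39.255944 = 0.0777 ms


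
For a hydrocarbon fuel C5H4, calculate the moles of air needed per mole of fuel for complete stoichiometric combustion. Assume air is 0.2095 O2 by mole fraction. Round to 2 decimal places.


Balanced combustion: C5H4 + 6 O2 -> 5 CO2 + 2 H2O
O2 needed = C + H/4 = 5 + 4/4 = 6.00 moles
Air moles = O2 / 0.2095 = 6.00 / 0.2095 = 28.64 moles air


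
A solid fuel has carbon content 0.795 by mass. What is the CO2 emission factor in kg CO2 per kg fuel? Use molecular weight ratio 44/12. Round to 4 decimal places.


EF = C_frac * (M_CO2 / M_C)
EF = 0.795 * (44/12)
EF = 0.795 * 3.666667 = 2.9150 kg_CO2/kg_fuel


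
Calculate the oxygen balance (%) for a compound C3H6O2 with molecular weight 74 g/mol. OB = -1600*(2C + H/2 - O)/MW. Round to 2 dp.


OB = -1600 * (2C + H/2 - O) / MW
Inner = 2*3 + 6/2 - 2 = 7.00
OB = -1600 * 7.00 / 74 = -151.35%


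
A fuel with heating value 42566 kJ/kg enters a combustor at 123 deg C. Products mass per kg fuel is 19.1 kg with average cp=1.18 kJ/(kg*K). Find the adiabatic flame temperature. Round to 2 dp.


T_ad = T_in + Hc / (m_p * cp)
Denominator = 19.1 * 1.18 = 22.5380
Temperature rise = 42566 / 22.5380 = 1888.63 K
T_ad = 123 + 1888.63 = 2011.63 deg C


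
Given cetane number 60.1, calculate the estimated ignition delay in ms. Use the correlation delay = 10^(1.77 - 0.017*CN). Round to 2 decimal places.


delay = 10^(1.77 - 0.017*CN)
Exponent = 1.77 - 0.017*60.1 = 0.7483
delay = 10^0.7483 = 5.60 ms


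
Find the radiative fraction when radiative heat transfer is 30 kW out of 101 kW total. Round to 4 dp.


f_rad = Q_rad / Q_total
f_rad = 30 / 101 = 0.2970


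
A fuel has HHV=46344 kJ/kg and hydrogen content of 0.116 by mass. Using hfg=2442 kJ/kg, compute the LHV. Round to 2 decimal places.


LHV = HHV - hfg * 9 * H
Water correction = 2442 * 9 * 0.116 = 2549.448 kJ/kg
LHV = 46344 - 2549.448 = 43794.55 kJ/kg


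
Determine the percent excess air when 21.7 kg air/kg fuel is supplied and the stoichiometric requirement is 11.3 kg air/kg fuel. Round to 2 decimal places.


Excess air = actual - stoichiometric = 21.7 - 11.3 = 10.40 kg/kg fuel
Excess air % = (excess / stoich) * 100 = (10.40 / 11.3) * 100 = 92.04%


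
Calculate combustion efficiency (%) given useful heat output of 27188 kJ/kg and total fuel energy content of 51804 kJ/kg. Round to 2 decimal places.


Efficiency = (Q_useful / Q_fuel) * 100
Efficiency = (27188 / 51804) * 100
Efficiency = 0.5248 * 100 = 52.48%


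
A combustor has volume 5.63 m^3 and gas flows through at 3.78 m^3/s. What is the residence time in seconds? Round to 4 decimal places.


tau = V / Q_flow
tau = 5.63 / 3.78 = 1.4894 s


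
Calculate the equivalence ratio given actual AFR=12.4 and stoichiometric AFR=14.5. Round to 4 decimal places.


phi = AFR_stoich / AFR_actual
phi = 14.5 / 12.4 = 1.1694


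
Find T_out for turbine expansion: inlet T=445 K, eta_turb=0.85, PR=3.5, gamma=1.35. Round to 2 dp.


T_out = T_in * (1 - eta * (1 - PR^(-(gamma-1)/gamma)))
Exponent = -(1.35-1)/1.35 = -0.25925926
PR^exp = 3.5^(-0.25925926) = 0.72267881
Factor = 1 - 0.85*(1 - 0.72267881) = 0.76427699
T_out = 445 * 0.76427699 = 340.10 K


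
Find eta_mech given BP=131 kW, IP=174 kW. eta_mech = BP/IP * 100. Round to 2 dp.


eta_mech = (BP / IP) * 100
Ratio = 131 / 174 = 0.7529
eta_mech = 0.7529 * 100 = 75.29%


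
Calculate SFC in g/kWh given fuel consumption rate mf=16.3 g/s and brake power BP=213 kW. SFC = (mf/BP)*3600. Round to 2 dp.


SFC = (mf / BP) * 3600
Rate = 16.3 / 213 = 0.076526 g/(s*kW)
SFC = 0.076526 * 3600 = 275.49 g/kWh


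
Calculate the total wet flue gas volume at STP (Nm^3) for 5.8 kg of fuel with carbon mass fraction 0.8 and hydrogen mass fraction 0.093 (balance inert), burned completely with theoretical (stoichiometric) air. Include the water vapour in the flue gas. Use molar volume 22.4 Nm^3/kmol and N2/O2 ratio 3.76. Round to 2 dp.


Per kg fuel: CO2 = (C/12 kmol)*22.4 = (0.8/12)*22.4 = 1.49333 Nm^3
Per kg fuel: H2O = (H/2 kmol)*22.4 = (0.093/2)*22.4 = 1.04160 Nm^3
O2 needed per kg fuel = C/12 + H/4 = 0.8/12 + 0.093/4 = 0.08991667 kmol
Per kg fuel: N2 = O2*3.76*22.4 = 0.08991667*3.76*22.4 = 7.57314 Nm^3
Total per kg = 1.49333 + 1.04160 + 7.57314 = 10.10807 Nm^3
Total = 10.10807 * 5.8 = 58.63 Nm^3


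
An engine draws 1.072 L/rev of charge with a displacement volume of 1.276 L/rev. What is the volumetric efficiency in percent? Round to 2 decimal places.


eta_v = (V_actual / V_disp) * 100
Ratio = 1.072 / 1.276 = 0.8401
eta_v = 0.8401 * 100 = 84.01%


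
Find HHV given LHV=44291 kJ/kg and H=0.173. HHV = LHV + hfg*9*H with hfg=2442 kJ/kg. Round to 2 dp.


HHV = LHV + hfg * 9 * H
Water addition = 2442 * 9 * 0.173 = 3802.194 kJ/kg
HHV = 44291 + 3802.194 = 48093.19 kJ/kg


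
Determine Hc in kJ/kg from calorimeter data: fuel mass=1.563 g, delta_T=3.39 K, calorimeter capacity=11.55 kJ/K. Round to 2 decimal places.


Hc = C_cal * delta_T / m_fuel
Q_released = 11.55 * 3.39 = 39.1545 kJ
m_fuel = 1.563 g = 1.563/1000 kg = 0.001563 kg
Hc = 39.1545 / 0.001563 = 25050.86 kJ/kg


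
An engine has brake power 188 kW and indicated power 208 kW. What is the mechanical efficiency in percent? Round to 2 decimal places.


eta_mech = (BP / IP) * 100
Ratio = 188 / 208 = 0.9038
eta_mech = 0.9038 * 100 = 90.38%


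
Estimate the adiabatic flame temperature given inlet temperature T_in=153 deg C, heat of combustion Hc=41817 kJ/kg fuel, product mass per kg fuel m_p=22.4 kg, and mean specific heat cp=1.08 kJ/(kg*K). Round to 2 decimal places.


T_ad = T_in + Hc / (m_p * cp)
Denominator = 22.4 * 1.08 = 24.1920
Temperature rise = 41817 / 24.1920 = 1728.55 K
T_ad = 153 + 1728.55 = 1881.55 deg C


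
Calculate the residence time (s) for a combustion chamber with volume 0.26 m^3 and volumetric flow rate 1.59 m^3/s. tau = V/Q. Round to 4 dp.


tau = V / Q_flow
tau = 0.26 / 1.59 = 0.1635 s


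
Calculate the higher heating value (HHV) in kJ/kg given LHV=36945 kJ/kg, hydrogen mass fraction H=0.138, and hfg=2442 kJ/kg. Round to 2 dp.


HHV = LHV + hfg * 9 * H
Water addition = 2442 * 9 * 0.138 = 3032.964 kJ/kg
HHV = 36945 + 3032.964 = 39977.96 kJ/kg


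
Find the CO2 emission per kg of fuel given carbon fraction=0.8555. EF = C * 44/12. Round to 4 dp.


EF = C_frac * (M_CO2 / M_C)
EF = 0.8555 * (44/12)
EF = 0.8555 * 3.666667 = 3.1368 kg_CO2/kg_fuel


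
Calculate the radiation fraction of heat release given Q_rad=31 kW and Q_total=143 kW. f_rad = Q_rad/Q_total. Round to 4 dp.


f_rad = Q_rad / Q_total
f_rad = 31 / 143 = 0.2168


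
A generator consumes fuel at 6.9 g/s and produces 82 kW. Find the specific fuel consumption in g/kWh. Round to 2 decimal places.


SFC = (mf / BP) * 3600
Rate = 6.9 / 82 = 0.084146 g/(s*kW)
SFC = 0.084146 * 3600 = 302.93 g/kWh


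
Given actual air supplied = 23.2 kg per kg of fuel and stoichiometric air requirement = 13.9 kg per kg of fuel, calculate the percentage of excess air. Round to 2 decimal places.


Excess air = actual - stoichiometric = 23.2 - 13.9 = 9.30 kg/kg fuel
Excess air % = (excess / stoich) * 100 = (9.30 / 13.9) * 100 = 66.91%


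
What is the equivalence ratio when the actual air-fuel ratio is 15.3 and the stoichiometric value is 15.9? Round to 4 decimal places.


phi = AFR_stoich / AFR_actual
phi = 15.9 / 15.3 = 1.0392


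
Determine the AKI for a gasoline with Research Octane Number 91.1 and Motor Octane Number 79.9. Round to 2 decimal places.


AKI = (RON + MON) / 2
AKI = (91.1 + 79.9) / 2
AKI = 171.0 / 2 = 85.50


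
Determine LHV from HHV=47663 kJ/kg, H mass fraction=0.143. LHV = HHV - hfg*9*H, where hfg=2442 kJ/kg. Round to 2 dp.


LHV = HHV - hfg * 9 * H
Water correction = 2442 * 9 * 0.143 = 3142.854 kJ/kg
LHV = 47663 - 3142.854 = 44520.15 kJ/kg


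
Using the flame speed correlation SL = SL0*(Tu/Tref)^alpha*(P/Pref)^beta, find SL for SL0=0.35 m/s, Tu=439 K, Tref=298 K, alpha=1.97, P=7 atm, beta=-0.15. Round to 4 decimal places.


SL = SL0 * (Tu/Tref)^alpha * (P/Pref)^beta
T ratio = 439/298 = 1.47315436
(T ratio)^alpha = 1.47315436^1.97 = 2.145108
(P/Pref)^beta = 7^(-0.15) = 0.746853
SL = 0.35 * 2.145108 * 0.746853 = 0.5607 m/s


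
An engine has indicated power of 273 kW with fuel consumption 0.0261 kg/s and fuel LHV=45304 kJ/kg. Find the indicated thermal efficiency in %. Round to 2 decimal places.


eta_ith = (IP / (mf * LHV)) * 100
Denominator = 0.0261 * 45304 = 1182.4344 kW
eta_ith = (273 / 1182.4344) * 100 = 23.09%


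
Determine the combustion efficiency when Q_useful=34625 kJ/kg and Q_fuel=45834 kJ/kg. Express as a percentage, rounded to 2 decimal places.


Efficiency = (Q_useful / Q_fuel) * 100
Efficiency = (34625 / 45834) * 100
Efficiency = 0.7554 * 100 = 75.54%


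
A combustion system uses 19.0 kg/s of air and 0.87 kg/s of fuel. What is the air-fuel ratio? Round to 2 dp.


AFR = m_air / m_fuel
AFR = 19.0 / 0.87 = 21.84


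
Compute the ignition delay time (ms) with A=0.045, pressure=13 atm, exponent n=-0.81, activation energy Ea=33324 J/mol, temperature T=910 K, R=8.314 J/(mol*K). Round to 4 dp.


tau = A * P^n * exp(Ea/(R*T))
P^n = 13^(-0.81) = 0.12522928
Ea/(R*T) = 33324/(8.314*910) = 4.404592
exp(Ea/(R*T)) = 81.825774
tau = 0.045 * 0.12522928 * 81.825774 = 0.4611 ms


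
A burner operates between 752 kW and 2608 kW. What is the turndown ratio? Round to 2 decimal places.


TDR = Q_max / Q_min
TDR = 2608 / 752 = 3.47


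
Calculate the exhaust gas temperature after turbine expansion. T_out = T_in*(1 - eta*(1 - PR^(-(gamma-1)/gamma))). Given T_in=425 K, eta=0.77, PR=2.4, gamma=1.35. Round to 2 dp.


T_out = T_in * (1 - eta * (1 - PR^(-(gamma-1)/gamma)))
Exponent = -(1.35-1)/1.35 = -0.25925926
PR^exp = 2.4^(-0.25925926) = 0.79694200
Factor = 1 - 0.77*(1 - 0.79694200) = 0.84364534
T_out = 425 * 0.84364534 = 358.55 K


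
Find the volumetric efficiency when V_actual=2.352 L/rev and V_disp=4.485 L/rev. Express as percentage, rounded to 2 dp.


eta_v = (V_actual / V_disp) * 100
Ratio = 2.352 / 4.485 = 0.5244
eta_v = 0.5244 * 100 = 52.44%


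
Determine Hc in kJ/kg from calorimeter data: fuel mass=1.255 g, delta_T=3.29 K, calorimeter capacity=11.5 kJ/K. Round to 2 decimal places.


Hc = C_cal * delta_T / m_fuel
Q_released = 11.5 * 3.29 = 37.8350 kJ
m_fuel = 1.255 g = 1.255/1000 kg = 0.001255 kg
Hc = 37.8350 / 0.001255 = 30147.41 kJ/kg


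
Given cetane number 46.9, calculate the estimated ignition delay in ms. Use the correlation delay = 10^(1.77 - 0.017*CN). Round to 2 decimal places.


delay = 10^(1.77 - 0.017*CN)
Exponent = 1.77 - 0.017*46.9 = 0.9727
delay = 10^0.9727 = 9.39 ms


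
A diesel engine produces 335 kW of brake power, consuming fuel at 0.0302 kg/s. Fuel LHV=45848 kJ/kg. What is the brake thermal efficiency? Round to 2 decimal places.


eta_BTE = (BP / (mf * LHV)) * 100
Denominator = 0.0302 * 45848 = 1384.6096 kW
eta_BTE = (335 / 1384.6096) * 100 = 24.19%


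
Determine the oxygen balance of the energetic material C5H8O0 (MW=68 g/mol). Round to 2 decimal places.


OB = -1600 * (2C + H/2 - O) / MW
Inner = 2*5 + 8/2 - 0 = 14.00
OB = -1600 * 14.00 / 68 = -329.41%


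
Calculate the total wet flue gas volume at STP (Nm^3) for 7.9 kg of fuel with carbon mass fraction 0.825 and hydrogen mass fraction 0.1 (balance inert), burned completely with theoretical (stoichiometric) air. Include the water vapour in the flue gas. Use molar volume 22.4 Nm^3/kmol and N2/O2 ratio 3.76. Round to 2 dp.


Per kg fuel: CO2 = (C/12 kmol)*22.4 = (0.825/12)*22.4 = 1.54000 Nm^3
Per kg fuel: H2O = (H/2 kmol)*22.4 = (0.1/2)*22.4 = 1.12000 Nm^3
O2 needed per kg fuel = C/12 + H/4 = 0.825/12 + 0.1/4 = 0.09375000 kmol
Per kg fuel: N2 = O2*3.76*22.4 = 0.09375000*3.76*22.4 = 7.89600 Nm^3
Total per kg = 1.54000 + 1.12000 + 7.89600 = 10.55600 Nm^3
Total = 10.55600 * 7.9 = 83.39 Nm^3


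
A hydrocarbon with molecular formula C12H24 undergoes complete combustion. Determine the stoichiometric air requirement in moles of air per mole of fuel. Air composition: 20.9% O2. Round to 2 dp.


Balanced combustion: C12H24 + 18 O2 -> 12 CO2 + 12 H2O
O2 needed = C + H/4 = 12 + 24/4 = 18.00 moles
Air moles = O2 / 0.209 = 18.00 / 0.209 = 86.12 moles air


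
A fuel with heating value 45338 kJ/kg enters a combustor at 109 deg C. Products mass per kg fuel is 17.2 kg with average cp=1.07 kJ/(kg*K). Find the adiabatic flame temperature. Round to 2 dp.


T_ad = T_in + Hc / (m_p * cp)
Denominator = 17.2 * 1.07 = 18.4040
Temperature rise = 45338 / 18.4040 = 2463.49 K
T_ad = 109 + 2463.49 = 2572.49 deg C


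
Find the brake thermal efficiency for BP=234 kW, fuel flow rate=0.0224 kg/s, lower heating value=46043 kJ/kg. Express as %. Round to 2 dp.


eta_BTE = (BP / (mf * LHV)) * 100
Denominator = 0.0224 * 46043 = 1031.3632 kW
eta_BTE = (234 / 1031.3632) * 100 = 22.69%


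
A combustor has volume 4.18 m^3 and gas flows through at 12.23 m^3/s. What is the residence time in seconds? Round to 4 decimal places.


tau = V / Q_flow
tau = 4.18 / 12.23 = 0.3418 s


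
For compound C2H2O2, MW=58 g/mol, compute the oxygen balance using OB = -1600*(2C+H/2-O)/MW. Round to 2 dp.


OB = -1600 * (2C + H/2 - O) / MW
Inner = 2*2 + 2/2 - 2 = 3.00
OB = -1600 * 3.00 / 58 = -82.76%


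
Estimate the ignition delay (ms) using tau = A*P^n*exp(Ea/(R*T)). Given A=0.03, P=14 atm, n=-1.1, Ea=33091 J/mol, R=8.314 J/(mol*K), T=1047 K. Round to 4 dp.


tau = A * P^n * exp(Ea/(R*T))
P^n = 14^(-1.1) = 0.05486042
Ea/(R*T) = 33091/(8.314*1047) = 3.801484
exp(Ea/(R*T)) = 44.767579
tau = 0.03 * 0.05486042 * 44.767579 = 0.0737 ms


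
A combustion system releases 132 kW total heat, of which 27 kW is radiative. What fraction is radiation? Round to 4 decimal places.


f_rad = Q_rad / Q_total
f_rad = 27 / 132 = 0.2045


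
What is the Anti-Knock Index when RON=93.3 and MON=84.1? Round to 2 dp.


AKI = (RON + MON) / 2
AKI = (93.3 + 84.1) / 2
AKI = 177.4 / 2 = 88.70


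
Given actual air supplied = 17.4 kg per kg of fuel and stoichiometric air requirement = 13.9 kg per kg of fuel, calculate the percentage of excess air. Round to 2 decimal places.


Excess air = actual - stoichiometric = 17.4 - 13.9 = 3.50 kg/kg fuel
Excess air % = (excess / stoich) * 100 = (3.50 / 13.9) * 100 = 25.18%


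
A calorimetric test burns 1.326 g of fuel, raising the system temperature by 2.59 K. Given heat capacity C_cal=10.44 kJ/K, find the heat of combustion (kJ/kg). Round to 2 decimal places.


Hc = C_cal * delta_T / m_fuel
Q_released = 10.44 * 2.59 = 27.0396 kJ
m_fuel = 1.326 g = 1.326/1000 kg = 0.001326 kg
Hc = 27.0396 / 0.001326 = 20391.86 kJ/kg


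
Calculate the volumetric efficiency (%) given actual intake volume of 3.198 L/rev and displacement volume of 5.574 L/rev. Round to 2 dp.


eta_v = (V_actual / V_disp) * 100
Ratio = 3.198 / 5.574 = 0.5737
eta_v = 0.5737 * 100 = 57.37%


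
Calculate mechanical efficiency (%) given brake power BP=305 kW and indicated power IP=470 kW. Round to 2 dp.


eta_mech = (BP / IP) * 100
Ratio = 305 / 470 = 0.6489
eta_mech = 0.6489 * 100 = 64.89%


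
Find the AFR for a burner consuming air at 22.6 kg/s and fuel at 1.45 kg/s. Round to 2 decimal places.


AFR = m_air / m_fuel
AFR = 22.6 / 1.45 = 15.59


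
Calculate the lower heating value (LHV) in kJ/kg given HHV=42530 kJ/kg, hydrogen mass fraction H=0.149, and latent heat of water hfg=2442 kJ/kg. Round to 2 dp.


LHV = HHV - hfg * 9 * H
Water correction = 2442 * 9 * 0.149 = 3274.722 kJ/kg
LHV = 42530 - 3274.722 = 39255.28 kJ/kg


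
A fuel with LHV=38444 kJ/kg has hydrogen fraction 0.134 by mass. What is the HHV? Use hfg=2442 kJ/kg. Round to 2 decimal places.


HHV = LHV + hfg * 9 * H
Water addition = 2442 * 9 * 0.134 = 2945.052 kJ/kg
HHV = 38444 + 2945.052 = 41389.05 kJ/kg


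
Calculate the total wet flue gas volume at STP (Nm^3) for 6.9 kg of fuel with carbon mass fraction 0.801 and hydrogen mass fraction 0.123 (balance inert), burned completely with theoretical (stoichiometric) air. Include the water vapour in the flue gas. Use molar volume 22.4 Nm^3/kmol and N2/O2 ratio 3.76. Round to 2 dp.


Per kg fuel: CO2 = (C/12 kmol)*22.4 = (0.801/12)*22.4 = 1.49520 Nm^3
Per kg fuel: H2O = (H/2 kmol)*22.4 = (0.123/2)*22.4 = 1.37760 Nm^3
O2 needed per kg fuel = C/12 + H/4 = 0.801/12 + 0.123/4 = 0.09750000 kmol
Per kg fuel: N2 = O2*3.76*22.4 = 0.09750000*3.76*22.4 = 8.21184 Nm^3
Total per kg = 1.49520 + 1.37760 + 8.21184 = 11.08464 Nm^3
Total = 11.08464 * 6.9 = 76.48 Nm^3


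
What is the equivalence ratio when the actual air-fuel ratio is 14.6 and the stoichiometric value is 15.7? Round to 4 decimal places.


phi = AFR_stoich / AFR_actual
phi = 15.7 / 14.6 = 1.0753


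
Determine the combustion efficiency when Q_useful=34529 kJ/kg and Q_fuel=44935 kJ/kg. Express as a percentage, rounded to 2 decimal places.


Efficiency = (Q_useful / Q_fuel) * 100
Efficiency = (34529 / 44935) * 100
Efficiency = 0.7684 * 100 = 76.84%


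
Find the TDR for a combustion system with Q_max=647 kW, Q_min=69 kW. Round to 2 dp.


TDR = Q_max / Q_min
TDR = 647 / 69 = 9.38


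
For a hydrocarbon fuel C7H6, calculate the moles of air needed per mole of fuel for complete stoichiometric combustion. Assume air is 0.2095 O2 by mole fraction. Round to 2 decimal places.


Balanced combustion: C7H6 + 8.5 O2 -> 7 CO2 + 3 H2O
O2 needed = C + H/4 = 7 + 6/4 = 8.50 moles
Air moles = O2 / 0.2095 = 8.50 / 0.2095 = 40.57 moles air


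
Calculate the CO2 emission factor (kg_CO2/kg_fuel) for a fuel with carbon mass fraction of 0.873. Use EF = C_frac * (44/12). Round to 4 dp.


EF = C_frac * (M_CO2 / M_C)
EF = 0.873 * (44/12)
EF = 0.873 * 3.666667 = 3.2010 kg_CO2/kg_fuel


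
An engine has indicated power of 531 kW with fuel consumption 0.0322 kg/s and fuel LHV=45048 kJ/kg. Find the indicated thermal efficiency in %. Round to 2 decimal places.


eta_ith = (IP / (mf * LHV)) * 100
Denominator = 0.0322 * 45048 = 1450.5456 kW
eta_ith = (531 / 1450.5456) * 100 = 36.61%


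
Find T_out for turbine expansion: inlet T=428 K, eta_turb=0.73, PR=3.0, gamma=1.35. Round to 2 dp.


T_out = T_in * (1 - eta * (1 - PR^(-(gamma-1)/gamma)))
Exponent = -(1.35-1)/1.35 = -0.25925926
PR^exp = 3.0^(-0.25925926) = 0.75214556
Factor = 1 - 0.73*(1 - 0.75214556) = 0.81906626
T_out = 428 * 0.81906626 = 350.56 K


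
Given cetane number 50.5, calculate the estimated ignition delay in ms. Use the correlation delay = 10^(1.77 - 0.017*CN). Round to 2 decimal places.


delay = 10^(1.77 - 0.017*CN)
Exponent = 1.77 - 0.017*50.5 = 0.9115
delay = 10^0.9115 = 8.16 ms


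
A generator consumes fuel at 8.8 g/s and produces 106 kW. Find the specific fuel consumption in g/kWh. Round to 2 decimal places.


SFC = (mf / BP) * 3600
Rate = 8.8 / 106 = 0.083019 g/(s*kW)
SFC = 0.083019 * 3600 = 298.87 g/kWh


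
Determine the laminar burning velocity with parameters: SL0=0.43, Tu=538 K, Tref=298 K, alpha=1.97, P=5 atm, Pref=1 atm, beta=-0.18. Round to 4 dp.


SL = SL0 * (Tu/Tref)^alpha * (P/Pref)^beta
T ratio = 538/298 = 1.80536913
(T ratio)^alpha = 1.80536913^1.97 = 3.202101
(P/Pref)^beta = 5^(-0.18) = 0.748489
SL = 0.43 * 3.202101 * 0.748489 = 1.0306 m/s


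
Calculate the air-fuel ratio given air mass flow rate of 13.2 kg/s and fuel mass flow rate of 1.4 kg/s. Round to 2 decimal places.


AFR = m_air / m_fuel
AFR = 13.2 / 1.4 = 9.43


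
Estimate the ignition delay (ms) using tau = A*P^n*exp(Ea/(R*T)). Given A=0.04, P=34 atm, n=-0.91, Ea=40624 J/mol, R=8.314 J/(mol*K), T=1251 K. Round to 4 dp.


tau = A * P^n * exp(Ea/(R*T))
P^n = 34^(-0.91) = 0.04039747
Ea/(R*T) = 40624/(8.314*1251) = 3.905848
exp(Ea/(R*T)) = 49.692208
tau = 0.04 * 0.04039747 * 49.692208 = 0.0803 ms


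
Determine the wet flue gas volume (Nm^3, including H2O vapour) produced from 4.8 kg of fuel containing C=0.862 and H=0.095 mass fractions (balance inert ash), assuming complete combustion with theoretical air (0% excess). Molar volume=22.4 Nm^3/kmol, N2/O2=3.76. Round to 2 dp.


Per kg fuel: CO2 = (C/12 kmol)*22.4 = (0.862/12)*22.4 = 1.60907 Nm^3
Per kg fuel: H2O = (H/2 kmol)*22.4 = (0.095/2)*22.4 = 1.06400 Nm^3
O2 needed per kg fuel = C/12 + H/4 = 0.862/12 + 0.095/4 = 0.09558333 kmol
Per kg fuel: N2 = O2*3.76*22.4 = 0.09558333*3.76*22.4 = 8.05041 Nm^3
Total per kg = 1.60907 + 1.06400 + 8.05041 = 10.72348 Nm^3
Total = 10.72348 * 4.8 = 51.47 Nm^3


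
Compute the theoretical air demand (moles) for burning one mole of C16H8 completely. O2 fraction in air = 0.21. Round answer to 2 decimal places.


Balanced combustion: C16H8 + 18 O2 -> 16 CO2 + 4 H2O
O2 needed = C + H/4 = 16 + 8/4 = 18.00 moles
Air moles = O2 / 0.21 = 18.00 / 0.21 = 85.71 moles air


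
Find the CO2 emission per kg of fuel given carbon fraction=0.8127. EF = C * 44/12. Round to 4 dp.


EF = C_frac * (M_CO2 / M_C)
EF = 0.8127 * (44/12)
EF = 0.8127 * 3.666667 = 2.9799 kg_CO2/kg_fuel


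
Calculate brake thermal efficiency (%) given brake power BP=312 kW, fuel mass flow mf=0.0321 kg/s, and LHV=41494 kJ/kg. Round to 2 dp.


eta_BTE = (BP / (mf * LHV)) * 100
Denominator = 0.0321 * 41494 = 1331.9574 kW
eta_BTE = (312 / 1331.9574) * 100 = 23.42%


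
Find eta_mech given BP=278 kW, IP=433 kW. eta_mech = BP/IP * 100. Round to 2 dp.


eta_mech = (BP / IP) * 100
Ratio = 278 / 433 = 0.6420
eta_mech = 0.6420 * 100 = 64.20%


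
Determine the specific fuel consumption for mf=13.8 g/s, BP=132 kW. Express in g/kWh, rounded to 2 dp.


SFC = (mf / BP) * 3600
Rate = 13.8 / 132 = 0.104545 g/(s*kW)
SFC = 0.104545 * 3600 = 376.36 g/kWh


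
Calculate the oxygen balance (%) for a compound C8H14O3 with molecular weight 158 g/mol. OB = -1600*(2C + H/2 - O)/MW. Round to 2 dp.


OB = -1600 * (2C + H/2 - O) / MW
Inner = 2*8 + 14/2 - 3 = 20.00
OB = -1600 * 20.00 / 158 = -202.53%


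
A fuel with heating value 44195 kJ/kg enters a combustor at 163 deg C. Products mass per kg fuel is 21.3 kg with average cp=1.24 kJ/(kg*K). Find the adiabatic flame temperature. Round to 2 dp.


T_ad = T_in + Hc / (m_p * cp)
Denominator = 21.3 * 1.24 = 26.4120
Temperature rise = 44195 / 26.4120 = 1673.29 K
T_ad = 163 + 1673.29 = 1836.29 deg C


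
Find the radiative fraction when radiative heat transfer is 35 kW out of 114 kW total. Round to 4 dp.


f_rad = Q_rad / Q_total
f_rad = 35 / 114 = 0.3070


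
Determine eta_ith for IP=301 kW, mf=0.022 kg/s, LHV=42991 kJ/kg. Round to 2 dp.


eta_ith = (IP / (mf * LHV)) * 100
Denominator = 0.022 * 42991 = 945.8020 kW
eta_ith = (301 / 945.8020) * 100 = 31.82%


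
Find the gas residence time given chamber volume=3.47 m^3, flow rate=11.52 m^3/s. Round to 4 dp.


tau = V / Q_flow
tau = 3.47 / 11.52 = 0.3012 s


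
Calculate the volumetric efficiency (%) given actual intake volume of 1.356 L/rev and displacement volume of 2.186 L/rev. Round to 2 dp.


eta_v = (V_actual / V_disp) * 100
Ratio = 1.356 / 2.186 = 0.6203
eta_v = 0.6203 * 100 = 62.03%


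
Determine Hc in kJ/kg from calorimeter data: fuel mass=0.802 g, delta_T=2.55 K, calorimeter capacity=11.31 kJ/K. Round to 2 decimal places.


Hc = C_cal * delta_T / m_fuel
Q_released = 11.31 * 2.55 = 28.8405 kJ
m_fuel = 0.802 g = 0.802/1000 kg = 0.000802 kg
Hc = 28.8405 / 0.000802 = 35960.72 kJ/kg


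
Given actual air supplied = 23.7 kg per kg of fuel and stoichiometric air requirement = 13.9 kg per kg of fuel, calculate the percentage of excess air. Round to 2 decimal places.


Excess air = actual - stoichiometric = 23.7 - 13.9 = 9.80 kg/kg fuel
Excess air % = (excess / stoich) * 100 = (9.80 / 13.9) * 100 = 70.50%


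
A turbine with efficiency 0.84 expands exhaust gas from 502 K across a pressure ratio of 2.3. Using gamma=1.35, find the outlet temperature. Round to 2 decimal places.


T_out = T_in * (1 - eta * (1 - PR^(-(gamma-1)/gamma)))
Exponent = -(1.35-1)/1.35 = -0.25925926
PR^exp = 2.3^(-0.25925926) = 0.80578413
Factor = 1 - 0.84*(1 - 0.80578413) = 0.83685867
T_out = 502 * 0.83685867 = 420.10 K


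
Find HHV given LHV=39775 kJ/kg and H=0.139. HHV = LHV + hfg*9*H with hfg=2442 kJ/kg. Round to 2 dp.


HHV = LHV + hfg * 9 * H
Water addition = 2442 * 9 * 0.139 = 3054.942 kJ/kg
HHV = 39775 + 3054.942 = 42829.94 kJ/kg


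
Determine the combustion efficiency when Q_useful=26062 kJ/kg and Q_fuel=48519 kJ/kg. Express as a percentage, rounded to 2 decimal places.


Efficiency = (Q_useful / Q_fuel) * 100
Efficiency = (26062 / 48519) * 100
Efficiency = 0.5372 * 100 = 53.72%


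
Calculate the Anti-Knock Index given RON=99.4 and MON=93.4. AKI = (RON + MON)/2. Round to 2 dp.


AKI = (RON + MON) / 2
AKI = (99.4 + 93.4) / 2
AKI = 192.8 / 2 = 96.40


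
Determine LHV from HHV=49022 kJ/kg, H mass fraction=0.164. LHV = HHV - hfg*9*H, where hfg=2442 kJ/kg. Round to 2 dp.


LHV = HHV - hfg * 9 * H
Water correction = 2442 * 9 * 0.164 = 3604.392 kJ/kg
LHV = 49022 - 3604.392 = 45417.61 kJ/kg


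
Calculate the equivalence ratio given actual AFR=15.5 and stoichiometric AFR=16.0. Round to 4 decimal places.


phi = AFR_stoich / AFR_actual
phi = 16.0 / 15.5 = 1.0323


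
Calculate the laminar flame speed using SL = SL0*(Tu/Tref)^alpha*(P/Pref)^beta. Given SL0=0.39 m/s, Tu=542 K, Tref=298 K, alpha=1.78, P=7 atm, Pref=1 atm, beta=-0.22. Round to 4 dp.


SL = SL0 * (Tu/Tref)^alpha * (P/Pref)^beta
T ratio = 542/298 = 1.81879195
(T ratio)^alpha = 1.81879195^1.78 = 2.900105
(P/Pref)^beta = 7^(-0.22) = 0.651746
SL = 0.39 * 2.900105 * 0.651746 = 0.7372 m/s


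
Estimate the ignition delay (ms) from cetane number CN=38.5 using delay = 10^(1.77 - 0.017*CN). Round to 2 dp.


delay = 10^(1.77 - 0.017*CN)
Exponent = 1.77 - 0.017*38.5 = 1.1155
delay = 10^1.1155 = 13.05 ms


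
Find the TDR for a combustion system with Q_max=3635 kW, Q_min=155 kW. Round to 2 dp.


TDR = Q_max / Q_min
TDR = 3635 / 155 = 23.45


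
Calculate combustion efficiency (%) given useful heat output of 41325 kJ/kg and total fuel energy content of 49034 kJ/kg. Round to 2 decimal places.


Efficiency = (Q_useful / Q_fuel) * 100
Efficiency = (41325 / 49034) * 100
Efficiency = 0.8428 * 100 = 84.28%


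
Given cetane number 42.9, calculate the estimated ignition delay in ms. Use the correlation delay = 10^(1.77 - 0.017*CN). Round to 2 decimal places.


delay = 10^(1.77 - 0.017*CN)
Exponent = 1.77 - 0.017*42.9 = 1.0407
delay = 10^1.0407 = 10.98 ms


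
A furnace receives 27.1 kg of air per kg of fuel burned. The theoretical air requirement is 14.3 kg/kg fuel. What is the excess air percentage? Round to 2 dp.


Excess air = actual - stoichiometric = 27.1 - 14.3 = 12.80 kg/kg fuel
Excess air % = (excess / stoich) * 100 = (12.80 / 14.3) * 100 = 89.51%


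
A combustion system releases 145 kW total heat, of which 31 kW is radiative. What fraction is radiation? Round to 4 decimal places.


f_rad = Q_rad / Q_total
f_rad = 31 / 145 = 0.2138


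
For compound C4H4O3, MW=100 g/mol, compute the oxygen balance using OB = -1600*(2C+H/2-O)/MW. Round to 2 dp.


OB = -1600 * (2C + H/2 - O) / MW
Inner = 2*4 + 4/2 - 3 = 7.00
OB = -1600 * 7.00 / 100 = -112.00%


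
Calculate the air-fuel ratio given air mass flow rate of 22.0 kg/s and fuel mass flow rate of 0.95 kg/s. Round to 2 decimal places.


AFR = m_air / m_fuel
AFR = 22.0 / 0.95 = 23.16


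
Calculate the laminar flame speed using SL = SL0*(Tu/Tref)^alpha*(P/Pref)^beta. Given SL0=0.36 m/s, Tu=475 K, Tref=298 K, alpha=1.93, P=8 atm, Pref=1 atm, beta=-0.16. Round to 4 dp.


SL = SL0 * (Tu/Tref)^alpha * (P/Pref)^beta
T ratio = 475/298 = 1.59395973
(T ratio)^alpha = 1.59395973^1.93 = 2.459129
(P/Pref)^beta = 8^(-0.16) = 0.716978
SL = 0.36 * 2.459129 * 0.716978 = 0.6347 m/s


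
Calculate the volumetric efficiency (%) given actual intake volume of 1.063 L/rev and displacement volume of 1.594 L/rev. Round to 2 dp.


eta_v = (V_actual / V_disp) * 100
Ratio = 1.063 / 1.594 = 0.6669
eta_v = 0.6669 * 100 = 66.69%
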